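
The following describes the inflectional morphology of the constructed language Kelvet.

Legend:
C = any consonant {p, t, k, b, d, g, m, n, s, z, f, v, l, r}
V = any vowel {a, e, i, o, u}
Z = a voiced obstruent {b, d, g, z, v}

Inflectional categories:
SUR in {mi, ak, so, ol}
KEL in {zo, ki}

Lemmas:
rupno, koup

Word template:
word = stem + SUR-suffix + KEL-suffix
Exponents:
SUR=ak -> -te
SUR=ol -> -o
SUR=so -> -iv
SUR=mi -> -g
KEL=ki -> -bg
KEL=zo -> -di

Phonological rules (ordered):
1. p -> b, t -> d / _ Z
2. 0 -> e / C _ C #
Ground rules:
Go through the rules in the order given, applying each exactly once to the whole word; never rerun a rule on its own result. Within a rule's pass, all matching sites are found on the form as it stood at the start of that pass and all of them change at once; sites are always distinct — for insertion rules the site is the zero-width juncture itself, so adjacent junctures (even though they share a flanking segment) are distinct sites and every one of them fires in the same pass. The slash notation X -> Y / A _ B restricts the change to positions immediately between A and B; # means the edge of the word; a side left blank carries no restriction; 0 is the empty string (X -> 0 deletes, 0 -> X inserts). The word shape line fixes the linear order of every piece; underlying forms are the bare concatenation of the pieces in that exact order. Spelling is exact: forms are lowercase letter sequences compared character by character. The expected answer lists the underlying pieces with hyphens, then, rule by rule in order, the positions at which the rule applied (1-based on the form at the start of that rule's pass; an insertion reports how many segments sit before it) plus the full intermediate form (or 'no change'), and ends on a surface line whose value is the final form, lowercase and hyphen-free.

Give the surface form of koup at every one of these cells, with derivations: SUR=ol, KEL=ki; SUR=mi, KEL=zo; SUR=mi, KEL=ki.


cell SUR=ol, KEL=ki:
underlying: koup-o-bg
1. p -> b, t -> d / _ Z: no change
2. 0 -> e / C _ C #: inserts after position(s) 6: koupobeg
surface: koupobeg

cell SUR=mi, KEL=zo:
underlying: koup-g-di
1. p -> b, t -> d / _ Z: fires at position(s) 4: koubgdi
2. 0 -> e / C _ C #: no change
surface: koubgdi

cell SUR=mi, KEL=ki:
underlying: koup-g-bg
1. p -> b, t -> d / _ Z: fires at position(s) 4: koubgbg
2. 0 -> e / C _ C #: inserts after position(s) 6: koubgbeg
surface: koubgbeg


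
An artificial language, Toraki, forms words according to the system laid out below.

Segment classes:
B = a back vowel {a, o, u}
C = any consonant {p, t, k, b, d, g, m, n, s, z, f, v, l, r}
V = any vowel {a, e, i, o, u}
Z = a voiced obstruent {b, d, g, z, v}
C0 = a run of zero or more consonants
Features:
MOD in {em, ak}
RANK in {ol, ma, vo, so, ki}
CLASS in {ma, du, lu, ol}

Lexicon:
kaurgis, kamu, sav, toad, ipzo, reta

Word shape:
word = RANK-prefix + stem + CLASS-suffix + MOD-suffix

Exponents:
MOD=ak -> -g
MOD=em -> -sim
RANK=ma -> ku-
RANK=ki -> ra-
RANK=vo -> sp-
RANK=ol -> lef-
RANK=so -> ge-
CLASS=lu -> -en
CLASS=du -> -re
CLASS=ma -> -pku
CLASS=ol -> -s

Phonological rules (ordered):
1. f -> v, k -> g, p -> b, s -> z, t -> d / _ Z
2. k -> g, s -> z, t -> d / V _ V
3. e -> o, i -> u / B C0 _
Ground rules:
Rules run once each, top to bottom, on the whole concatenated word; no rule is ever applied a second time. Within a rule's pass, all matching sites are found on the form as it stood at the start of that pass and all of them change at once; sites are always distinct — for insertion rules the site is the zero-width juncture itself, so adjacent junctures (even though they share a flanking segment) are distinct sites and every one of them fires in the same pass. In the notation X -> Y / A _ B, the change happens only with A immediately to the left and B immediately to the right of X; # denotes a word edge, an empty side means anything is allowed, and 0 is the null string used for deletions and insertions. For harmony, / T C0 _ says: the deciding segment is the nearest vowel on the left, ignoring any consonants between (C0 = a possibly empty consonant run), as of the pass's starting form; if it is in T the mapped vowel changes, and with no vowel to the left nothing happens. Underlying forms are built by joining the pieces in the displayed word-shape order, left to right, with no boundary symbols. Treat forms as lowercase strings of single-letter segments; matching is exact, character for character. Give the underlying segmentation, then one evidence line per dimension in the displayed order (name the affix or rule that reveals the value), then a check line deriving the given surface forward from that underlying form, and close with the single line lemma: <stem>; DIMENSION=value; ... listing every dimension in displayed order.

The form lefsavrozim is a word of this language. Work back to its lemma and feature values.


underlying: lef-sav-re-sim
MOD=em - signalled by the affix -sim
RANK=ol - signalled by the affix lef-
CLASS=du - signalled by the affix -re
check: lefsavresim -> lefsavresim -> lefsavrezim -> lefsavrozim
lemma: sav; MOD=em; RANK=ol; CLASS=du


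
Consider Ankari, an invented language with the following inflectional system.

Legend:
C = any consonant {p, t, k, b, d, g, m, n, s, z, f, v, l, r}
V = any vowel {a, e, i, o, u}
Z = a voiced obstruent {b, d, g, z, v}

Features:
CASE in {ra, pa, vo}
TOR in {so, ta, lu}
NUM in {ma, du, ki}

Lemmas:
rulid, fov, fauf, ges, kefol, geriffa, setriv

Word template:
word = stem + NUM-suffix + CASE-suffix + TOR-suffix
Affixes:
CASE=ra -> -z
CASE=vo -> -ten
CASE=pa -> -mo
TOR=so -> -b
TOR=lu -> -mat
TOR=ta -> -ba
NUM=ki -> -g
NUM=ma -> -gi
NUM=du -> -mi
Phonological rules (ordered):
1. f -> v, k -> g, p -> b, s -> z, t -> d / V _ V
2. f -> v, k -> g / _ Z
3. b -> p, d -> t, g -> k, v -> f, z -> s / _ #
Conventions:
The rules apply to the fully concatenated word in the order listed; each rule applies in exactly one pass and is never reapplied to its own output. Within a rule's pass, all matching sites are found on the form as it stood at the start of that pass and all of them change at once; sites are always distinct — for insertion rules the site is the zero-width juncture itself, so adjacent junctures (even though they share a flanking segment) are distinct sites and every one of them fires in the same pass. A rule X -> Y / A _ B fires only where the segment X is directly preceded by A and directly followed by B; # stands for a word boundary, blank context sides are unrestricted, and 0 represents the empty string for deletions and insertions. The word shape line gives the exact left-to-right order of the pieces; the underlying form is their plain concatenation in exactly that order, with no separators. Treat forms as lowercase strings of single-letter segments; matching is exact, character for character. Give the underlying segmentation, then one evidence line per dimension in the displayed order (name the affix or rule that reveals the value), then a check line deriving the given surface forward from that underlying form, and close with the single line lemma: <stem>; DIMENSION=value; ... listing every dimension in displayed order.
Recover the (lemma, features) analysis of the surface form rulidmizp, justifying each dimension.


underlying: rulid-mi-z-b
CASE=ra - signalled by the affix -z
TOR=so - signalled by the affix -b
NUM=du - signalled by the affix -mi
check: rulidmizb -> rulidmizb -> rulidmizb -> rulidmizp
lemma: rulid; CASE=ra; TOR=so; NUM=du


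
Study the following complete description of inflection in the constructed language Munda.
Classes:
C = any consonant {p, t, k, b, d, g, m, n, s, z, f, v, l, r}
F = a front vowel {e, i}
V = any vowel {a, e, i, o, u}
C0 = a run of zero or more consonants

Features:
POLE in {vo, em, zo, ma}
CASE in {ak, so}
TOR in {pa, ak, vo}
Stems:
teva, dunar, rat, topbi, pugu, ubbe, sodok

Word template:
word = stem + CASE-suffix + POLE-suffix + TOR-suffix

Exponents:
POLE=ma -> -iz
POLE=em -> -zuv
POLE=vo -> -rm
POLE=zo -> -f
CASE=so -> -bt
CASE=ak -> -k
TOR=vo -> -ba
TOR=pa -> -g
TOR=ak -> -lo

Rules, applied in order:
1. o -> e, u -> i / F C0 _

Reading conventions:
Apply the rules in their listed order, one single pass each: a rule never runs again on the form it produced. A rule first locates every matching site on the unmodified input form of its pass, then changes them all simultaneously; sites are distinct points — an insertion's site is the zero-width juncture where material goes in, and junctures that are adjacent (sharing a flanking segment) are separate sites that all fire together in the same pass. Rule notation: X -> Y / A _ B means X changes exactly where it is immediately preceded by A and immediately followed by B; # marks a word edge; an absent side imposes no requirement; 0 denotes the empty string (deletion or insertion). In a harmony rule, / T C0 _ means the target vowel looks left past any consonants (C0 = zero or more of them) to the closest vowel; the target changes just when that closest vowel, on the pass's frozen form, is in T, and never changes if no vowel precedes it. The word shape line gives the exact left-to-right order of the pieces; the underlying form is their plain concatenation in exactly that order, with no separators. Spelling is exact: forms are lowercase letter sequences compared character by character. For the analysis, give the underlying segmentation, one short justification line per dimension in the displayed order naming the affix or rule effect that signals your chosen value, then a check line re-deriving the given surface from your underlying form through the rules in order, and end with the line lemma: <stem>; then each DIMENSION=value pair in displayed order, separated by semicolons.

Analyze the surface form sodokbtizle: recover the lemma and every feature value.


underlying: sodok-bt-iz-lo
POLE=ma - signalled by the affix -iz
CASE=so - signalled by the affix -bt
TOR=ak - signalled by the affix -lo
check: sodokbtizlo -> sodokbtizle
lemma: sodok; POLE=ma; CASE=so; TOR=ak


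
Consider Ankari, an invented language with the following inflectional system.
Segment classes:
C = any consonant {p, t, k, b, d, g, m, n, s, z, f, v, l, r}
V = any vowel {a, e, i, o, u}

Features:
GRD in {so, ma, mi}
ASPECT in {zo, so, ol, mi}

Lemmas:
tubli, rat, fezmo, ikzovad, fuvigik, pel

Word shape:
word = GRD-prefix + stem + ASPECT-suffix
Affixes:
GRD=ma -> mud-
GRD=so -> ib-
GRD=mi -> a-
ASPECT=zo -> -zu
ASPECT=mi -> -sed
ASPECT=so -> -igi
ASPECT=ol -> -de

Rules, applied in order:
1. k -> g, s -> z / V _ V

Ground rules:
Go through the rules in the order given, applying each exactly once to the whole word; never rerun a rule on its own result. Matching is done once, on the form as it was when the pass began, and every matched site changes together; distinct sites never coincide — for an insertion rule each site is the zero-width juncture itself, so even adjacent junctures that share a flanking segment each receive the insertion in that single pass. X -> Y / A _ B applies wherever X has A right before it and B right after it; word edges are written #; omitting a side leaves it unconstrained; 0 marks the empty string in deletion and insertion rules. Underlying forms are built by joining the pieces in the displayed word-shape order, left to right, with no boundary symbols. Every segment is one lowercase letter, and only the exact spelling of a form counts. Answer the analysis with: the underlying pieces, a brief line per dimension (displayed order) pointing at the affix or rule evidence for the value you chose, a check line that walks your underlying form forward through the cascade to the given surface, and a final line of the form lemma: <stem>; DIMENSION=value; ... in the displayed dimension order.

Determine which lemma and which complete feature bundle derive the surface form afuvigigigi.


underlying: a-fuvigik-igi
GRD=mi - signalled by the affix a-
ASPECT=so - signalled by the affix -igi
check: afuvigikigi -> afuvigigigi
lemma: fuvigik; GRD=mi; ASPECT=so


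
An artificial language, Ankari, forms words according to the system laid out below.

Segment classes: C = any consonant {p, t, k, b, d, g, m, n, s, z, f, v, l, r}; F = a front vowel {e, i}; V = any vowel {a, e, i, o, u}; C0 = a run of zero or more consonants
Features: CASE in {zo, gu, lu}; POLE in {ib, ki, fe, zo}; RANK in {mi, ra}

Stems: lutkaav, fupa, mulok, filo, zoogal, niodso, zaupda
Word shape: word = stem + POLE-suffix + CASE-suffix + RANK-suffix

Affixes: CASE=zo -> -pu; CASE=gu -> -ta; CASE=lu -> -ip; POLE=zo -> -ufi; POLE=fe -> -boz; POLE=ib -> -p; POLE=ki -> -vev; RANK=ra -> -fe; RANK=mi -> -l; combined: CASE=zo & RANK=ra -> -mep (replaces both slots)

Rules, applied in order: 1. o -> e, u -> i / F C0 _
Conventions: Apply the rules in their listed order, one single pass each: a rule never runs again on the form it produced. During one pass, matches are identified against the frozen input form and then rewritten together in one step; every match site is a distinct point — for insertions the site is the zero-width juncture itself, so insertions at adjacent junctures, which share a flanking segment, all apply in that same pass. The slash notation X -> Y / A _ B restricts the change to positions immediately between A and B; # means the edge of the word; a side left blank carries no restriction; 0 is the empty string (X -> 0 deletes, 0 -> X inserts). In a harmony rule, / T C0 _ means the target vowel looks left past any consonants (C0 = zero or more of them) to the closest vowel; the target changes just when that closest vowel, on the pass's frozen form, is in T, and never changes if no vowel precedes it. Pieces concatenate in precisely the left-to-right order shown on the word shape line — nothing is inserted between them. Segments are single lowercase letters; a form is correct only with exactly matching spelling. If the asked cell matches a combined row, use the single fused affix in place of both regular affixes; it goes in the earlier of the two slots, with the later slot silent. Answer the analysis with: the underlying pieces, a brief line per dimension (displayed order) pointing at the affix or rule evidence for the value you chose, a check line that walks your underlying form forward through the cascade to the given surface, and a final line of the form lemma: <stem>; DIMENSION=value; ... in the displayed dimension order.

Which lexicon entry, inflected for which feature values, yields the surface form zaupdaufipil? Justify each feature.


underlying: zaupda-ufi-pu-l
CASE=zo - signalled by the affix -pu
POLE=zo - signalled by the affix -ufi
RANK=mi - signalled by the affix -l
check: zaupdaufipul -> zaupdaufipil
lemma: zaupda; CASE=zo; POLE=zo; RANK=mi


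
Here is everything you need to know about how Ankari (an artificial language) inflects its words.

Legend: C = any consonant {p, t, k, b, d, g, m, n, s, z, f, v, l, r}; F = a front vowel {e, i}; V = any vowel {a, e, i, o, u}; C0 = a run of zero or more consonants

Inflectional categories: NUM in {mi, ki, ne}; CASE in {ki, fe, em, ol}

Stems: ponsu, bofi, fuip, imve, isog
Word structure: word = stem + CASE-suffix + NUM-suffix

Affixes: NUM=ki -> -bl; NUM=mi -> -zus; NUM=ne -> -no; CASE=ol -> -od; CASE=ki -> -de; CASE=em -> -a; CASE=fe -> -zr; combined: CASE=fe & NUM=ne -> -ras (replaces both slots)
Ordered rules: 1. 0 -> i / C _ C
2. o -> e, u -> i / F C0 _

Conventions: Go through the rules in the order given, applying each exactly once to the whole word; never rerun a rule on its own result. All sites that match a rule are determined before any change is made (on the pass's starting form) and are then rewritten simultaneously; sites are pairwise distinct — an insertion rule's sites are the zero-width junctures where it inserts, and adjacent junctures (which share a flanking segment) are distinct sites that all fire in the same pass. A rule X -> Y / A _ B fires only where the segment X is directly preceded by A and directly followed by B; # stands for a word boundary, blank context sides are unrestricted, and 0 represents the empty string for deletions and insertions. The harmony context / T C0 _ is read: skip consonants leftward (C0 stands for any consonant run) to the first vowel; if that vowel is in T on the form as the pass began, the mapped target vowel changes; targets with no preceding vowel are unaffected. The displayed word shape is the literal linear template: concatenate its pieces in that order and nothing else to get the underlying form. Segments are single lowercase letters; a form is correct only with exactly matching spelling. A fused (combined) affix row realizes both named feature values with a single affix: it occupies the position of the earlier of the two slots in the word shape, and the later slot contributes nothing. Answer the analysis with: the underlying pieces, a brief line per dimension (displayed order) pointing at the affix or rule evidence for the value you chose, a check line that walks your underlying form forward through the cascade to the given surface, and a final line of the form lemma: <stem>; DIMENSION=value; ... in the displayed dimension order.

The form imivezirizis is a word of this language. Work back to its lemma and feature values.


underlying: imve-zr-zus
NUM=mi - signalled by the affix -zus
CASE=fe - signalled by the affix -zr
check: imvezrzus -> imivezirizus -> imivezirizis
lemma: imve; NUM=mi; CASE=fe


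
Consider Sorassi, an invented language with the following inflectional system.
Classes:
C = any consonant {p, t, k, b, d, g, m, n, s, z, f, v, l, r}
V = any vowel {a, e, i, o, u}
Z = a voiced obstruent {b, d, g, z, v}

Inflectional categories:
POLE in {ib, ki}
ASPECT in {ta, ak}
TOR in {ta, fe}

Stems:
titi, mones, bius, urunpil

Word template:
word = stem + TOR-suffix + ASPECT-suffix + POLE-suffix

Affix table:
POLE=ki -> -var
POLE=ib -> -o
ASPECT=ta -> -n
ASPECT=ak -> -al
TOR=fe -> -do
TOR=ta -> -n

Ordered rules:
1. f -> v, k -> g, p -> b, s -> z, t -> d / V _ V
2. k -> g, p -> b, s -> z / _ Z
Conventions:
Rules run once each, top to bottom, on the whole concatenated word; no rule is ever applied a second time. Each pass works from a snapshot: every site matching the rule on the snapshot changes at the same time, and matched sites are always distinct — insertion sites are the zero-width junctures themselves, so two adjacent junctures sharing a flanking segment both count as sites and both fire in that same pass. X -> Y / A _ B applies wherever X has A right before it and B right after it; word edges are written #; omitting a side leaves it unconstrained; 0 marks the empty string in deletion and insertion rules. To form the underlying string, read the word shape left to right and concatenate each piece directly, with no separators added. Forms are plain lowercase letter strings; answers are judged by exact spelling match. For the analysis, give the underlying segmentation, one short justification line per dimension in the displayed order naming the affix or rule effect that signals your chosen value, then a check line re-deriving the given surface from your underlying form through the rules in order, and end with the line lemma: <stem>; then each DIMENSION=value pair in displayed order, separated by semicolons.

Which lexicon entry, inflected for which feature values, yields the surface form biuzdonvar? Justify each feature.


underlying: bius-do-n-var
POLE=ki - signalled by the affix -var
ASPECT=ta - signalled by the affix -n
TOR=fe - signalled by the affix -do
check: biusdonvar -> biusdonvar -> biuzdonvar
lemma: bius; POLE=ki; ASPECT=ta; TOR=fe


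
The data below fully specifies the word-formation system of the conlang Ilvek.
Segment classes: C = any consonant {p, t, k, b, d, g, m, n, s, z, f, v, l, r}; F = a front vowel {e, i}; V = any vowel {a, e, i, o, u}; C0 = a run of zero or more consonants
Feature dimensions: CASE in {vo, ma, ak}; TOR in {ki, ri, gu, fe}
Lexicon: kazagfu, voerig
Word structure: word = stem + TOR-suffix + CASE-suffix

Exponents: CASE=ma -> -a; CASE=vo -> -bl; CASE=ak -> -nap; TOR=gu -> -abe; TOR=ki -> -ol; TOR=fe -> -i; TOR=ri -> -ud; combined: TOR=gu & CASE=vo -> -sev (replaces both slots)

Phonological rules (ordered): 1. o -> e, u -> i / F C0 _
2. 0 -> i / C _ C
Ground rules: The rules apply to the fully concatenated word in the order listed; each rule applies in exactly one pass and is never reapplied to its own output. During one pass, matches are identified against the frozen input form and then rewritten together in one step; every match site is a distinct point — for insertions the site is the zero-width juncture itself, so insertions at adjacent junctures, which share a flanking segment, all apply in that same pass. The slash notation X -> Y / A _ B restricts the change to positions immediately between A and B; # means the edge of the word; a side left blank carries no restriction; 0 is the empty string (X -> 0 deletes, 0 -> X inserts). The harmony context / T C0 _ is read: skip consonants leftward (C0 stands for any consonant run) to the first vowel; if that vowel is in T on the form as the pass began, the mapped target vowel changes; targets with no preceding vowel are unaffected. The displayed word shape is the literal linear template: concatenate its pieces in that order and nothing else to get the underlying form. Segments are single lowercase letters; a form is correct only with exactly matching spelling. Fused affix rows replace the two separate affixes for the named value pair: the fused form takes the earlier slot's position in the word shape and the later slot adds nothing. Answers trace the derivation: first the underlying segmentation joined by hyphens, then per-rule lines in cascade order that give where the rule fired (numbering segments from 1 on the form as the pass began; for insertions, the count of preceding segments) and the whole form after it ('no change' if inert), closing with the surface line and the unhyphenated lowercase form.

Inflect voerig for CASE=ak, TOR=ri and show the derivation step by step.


underlying: voerig-ud-nap
1. o -> e, u -> i / F C0 _: fires at position(s) 7: voerigidnap
2. 0 -> i / C _ C: inserts after position(s) 8: voerigidinap
surface: voerigidinap


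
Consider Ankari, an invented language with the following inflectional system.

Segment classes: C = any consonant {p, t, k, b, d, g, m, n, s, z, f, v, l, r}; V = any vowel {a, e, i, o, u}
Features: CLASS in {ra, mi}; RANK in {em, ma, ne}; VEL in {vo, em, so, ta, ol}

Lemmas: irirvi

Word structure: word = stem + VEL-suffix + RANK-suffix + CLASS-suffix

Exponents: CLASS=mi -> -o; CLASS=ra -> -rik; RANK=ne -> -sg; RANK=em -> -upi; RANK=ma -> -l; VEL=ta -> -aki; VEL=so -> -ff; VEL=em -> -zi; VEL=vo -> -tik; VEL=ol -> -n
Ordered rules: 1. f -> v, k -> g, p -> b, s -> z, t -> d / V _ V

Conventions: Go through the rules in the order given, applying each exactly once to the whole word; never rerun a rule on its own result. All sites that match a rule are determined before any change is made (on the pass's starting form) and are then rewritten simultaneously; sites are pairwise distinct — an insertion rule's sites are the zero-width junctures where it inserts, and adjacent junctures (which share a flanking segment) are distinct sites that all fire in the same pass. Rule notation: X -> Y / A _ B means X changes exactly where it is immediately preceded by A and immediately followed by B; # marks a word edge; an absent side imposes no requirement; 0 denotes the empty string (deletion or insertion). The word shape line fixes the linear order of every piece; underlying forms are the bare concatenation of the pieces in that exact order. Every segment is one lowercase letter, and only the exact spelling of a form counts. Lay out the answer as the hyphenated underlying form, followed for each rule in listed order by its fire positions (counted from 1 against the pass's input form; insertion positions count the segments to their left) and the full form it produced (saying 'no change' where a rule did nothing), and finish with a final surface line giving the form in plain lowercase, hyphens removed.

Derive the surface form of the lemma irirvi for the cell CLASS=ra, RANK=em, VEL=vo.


underlying: irirvi-tik-upi-rik
1. f -> v, k -> g, p -> b, s -> z, t -> d / V _ V: fires at position(s) 7, 9, 11: irirvidigubirik
surface: irirvidigubirik


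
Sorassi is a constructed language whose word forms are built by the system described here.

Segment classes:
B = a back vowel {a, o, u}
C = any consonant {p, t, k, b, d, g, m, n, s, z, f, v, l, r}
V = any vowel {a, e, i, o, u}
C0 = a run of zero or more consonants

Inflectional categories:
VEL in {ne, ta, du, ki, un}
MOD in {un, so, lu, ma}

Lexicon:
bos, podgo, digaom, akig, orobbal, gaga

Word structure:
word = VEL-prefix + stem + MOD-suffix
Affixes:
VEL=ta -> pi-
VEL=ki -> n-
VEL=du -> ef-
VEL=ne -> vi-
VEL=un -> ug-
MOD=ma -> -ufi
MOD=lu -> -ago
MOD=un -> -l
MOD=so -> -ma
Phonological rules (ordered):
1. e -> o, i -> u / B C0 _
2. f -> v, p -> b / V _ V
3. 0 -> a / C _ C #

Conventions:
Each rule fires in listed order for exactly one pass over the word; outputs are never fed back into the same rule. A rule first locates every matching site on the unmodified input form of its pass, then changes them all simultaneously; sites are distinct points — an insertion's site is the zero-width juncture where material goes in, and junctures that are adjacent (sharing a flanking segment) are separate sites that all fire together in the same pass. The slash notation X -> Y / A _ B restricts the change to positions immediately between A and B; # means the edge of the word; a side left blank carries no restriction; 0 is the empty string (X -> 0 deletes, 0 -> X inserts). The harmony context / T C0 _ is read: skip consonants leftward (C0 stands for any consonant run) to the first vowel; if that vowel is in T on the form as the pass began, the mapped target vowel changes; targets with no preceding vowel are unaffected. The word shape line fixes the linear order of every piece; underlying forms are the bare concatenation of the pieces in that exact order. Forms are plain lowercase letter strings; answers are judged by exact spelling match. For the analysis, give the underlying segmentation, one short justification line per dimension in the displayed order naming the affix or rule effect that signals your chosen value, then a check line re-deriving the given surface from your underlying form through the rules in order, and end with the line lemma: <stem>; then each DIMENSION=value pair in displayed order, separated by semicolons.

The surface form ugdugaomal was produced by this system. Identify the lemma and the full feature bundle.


underlying: ug-digaom-l
VEL=un - signalled by the affix ug-
MOD=un - signalled by the affix -l
check: ugdigaoml -> ugdugaoml -> ugdugaoml -> ugdugaomal
lemma: digaom; VEL=un; MOD=un


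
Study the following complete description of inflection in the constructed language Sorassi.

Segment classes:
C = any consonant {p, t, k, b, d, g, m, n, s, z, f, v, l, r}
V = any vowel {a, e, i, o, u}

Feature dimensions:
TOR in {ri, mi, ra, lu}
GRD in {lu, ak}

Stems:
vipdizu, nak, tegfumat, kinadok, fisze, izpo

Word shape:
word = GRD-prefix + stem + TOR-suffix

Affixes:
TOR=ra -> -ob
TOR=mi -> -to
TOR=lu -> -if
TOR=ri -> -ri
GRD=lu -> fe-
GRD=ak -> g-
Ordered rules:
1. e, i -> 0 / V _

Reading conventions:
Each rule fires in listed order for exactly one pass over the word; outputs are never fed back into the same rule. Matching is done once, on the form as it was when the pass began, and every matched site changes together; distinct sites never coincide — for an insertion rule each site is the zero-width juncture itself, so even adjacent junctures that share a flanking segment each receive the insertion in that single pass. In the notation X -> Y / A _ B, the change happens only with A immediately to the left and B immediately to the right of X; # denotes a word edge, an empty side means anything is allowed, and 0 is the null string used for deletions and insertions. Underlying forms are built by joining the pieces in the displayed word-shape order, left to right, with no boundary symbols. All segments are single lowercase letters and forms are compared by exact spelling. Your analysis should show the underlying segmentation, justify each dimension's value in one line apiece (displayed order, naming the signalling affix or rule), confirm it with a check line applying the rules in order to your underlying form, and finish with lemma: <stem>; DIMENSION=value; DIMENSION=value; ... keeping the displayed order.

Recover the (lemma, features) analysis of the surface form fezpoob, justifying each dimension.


underlying: fe-izpo-ob
TOR=ra - signalled by the affix -ob
GRD=lu - signalled by the affix fe-
check: feizpoob -> fezpoob
lemma: izpo; TOR=ra; GRD=lu


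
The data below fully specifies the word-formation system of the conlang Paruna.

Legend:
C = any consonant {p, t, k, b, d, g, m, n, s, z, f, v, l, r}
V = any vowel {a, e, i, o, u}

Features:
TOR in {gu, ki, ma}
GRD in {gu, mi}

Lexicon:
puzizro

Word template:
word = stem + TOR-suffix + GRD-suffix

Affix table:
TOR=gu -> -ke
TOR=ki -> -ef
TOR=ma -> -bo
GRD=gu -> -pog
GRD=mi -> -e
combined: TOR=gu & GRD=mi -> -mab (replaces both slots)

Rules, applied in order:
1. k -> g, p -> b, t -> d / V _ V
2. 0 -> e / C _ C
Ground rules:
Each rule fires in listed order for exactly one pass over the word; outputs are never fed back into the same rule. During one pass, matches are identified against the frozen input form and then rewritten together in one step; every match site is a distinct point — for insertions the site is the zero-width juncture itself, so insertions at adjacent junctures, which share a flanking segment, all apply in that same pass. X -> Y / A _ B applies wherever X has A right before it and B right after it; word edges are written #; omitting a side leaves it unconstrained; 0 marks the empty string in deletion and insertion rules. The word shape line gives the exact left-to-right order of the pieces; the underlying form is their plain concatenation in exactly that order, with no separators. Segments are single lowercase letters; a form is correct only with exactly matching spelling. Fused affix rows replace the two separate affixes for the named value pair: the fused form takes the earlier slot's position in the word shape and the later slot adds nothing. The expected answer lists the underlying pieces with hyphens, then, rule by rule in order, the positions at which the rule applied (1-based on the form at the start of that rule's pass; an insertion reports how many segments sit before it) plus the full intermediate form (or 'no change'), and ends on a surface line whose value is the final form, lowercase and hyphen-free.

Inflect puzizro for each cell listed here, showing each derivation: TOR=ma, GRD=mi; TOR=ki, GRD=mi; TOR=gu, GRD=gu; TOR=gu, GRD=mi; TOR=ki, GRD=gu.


cell TOR=ma, GRD=mi:
underlying: puzizro-bo-e
1. k -> g, p -> b, t -> d / V _ V: no change
2. 0 -> e / C _ C: inserts after position(s) 5: puzizeroboe
surface: puzizeroboe

cell TOR=ki, GRD=mi:
underlying: puzizro-ef-e
1. k -> g, p -> b, t -> d / V _ V: no change
2. 0 -> e / C _ C: inserts after position(s) 5: puzizeroefe
surface: puzizeroefe

cell TOR=gu, GRD=gu:
underlying: puzizro-ke-pog
1. k -> g, p -> b, t -> d / V _ V: fires at position(s) 8, 10: puzizrogebog
2. 0 -> e / C _ C: inserts after position(s) 5: puzizerogebog
surface: puzizerogebog

cell TOR=gu, GRD=mi:
underlying: puzizro-mab
1. k -> g, p -> b, t -> d / V _ V: no change
2. 0 -> e / C _ C: inserts after position(s) 5: puzizeromab
surface: puzizeromab

cell TOR=ki, GRD=gu:
underlying: puzizro-ef-pog
1. k -> g, p -> b, t -> d / V _ V: no change
2. 0 -> e / C _ C: inserts after position(s) 5, 9: puzizeroefepog
surface: puzizeroefepog


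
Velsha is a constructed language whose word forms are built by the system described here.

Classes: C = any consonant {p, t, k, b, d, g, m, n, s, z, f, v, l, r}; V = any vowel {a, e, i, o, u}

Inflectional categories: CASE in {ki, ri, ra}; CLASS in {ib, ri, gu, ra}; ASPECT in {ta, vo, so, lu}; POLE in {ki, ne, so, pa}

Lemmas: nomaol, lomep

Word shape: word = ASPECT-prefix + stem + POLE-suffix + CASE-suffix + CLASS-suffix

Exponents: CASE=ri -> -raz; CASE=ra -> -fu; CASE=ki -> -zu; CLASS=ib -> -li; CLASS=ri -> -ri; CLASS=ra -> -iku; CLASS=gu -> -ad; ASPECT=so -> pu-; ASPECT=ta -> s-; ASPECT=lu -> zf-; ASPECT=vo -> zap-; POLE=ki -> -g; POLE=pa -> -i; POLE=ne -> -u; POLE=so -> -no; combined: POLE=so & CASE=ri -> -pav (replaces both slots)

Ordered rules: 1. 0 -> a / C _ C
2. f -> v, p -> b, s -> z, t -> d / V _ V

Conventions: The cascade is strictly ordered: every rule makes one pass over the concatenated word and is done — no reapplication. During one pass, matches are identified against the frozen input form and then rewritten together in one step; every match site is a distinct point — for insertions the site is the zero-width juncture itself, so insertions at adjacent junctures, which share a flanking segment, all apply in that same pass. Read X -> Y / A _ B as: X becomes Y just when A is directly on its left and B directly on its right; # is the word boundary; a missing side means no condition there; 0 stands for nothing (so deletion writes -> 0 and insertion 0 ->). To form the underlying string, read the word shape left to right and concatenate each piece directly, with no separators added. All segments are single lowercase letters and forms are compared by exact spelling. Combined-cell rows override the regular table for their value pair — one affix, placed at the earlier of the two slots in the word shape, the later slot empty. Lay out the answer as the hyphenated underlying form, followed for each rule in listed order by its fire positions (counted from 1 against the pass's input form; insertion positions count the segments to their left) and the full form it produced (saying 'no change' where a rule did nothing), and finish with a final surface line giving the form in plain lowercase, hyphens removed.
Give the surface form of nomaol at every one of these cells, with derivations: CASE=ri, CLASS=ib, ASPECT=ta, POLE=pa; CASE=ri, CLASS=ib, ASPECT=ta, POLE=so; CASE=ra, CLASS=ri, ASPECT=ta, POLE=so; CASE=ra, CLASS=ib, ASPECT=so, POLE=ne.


cell CASE=ri, CLASS=ib, ASPECT=ta, POLE=pa:
underlying: s-nomaol-i-raz-li
1. 0 -> a / C _ C: inserts after position(s) 1, 11: sanomaolirazali
2. f -> v, p -> b, s -> z, t -> d / V _ V: no change
surface: sanomaolirazali

cell CASE=ri, CLASS=ib, ASPECT=ta, POLE=so:
underlying: s-nomaol-pav-li
1. 0 -> a / C _ C: inserts after position(s) 1, 7, 10: sanomaolapavali
2. f -> v, p -> b, s -> z, t -> d / V _ V: fires at position(s) 10: sanomaolabavali
surface: sanomaolabavali

cell CASE=ra, CLASS=ri, ASPECT=ta, POLE=so:
underlying: s-nomaol-no-fu-ri
1. 0 -> a / C _ C: inserts after position(s) 1, 7: sanomaolanofuri
2. f -> v, p -> b, s -> z, t -> d / V _ V: fires at position(s) 12: sanomaolanovuri
surface: sanomaolanovuri

cell CASE=ra, CLASS=ib, ASPECT=so, POLE=ne:
underlying: pu-nomaol-u-fu-li
1. 0 -> a / C _ C: no change
2. f -> v, p -> b, s -> z, t -> d / V _ V: fires at position(s) 10: punomaoluvuli
surface: punomaoluvuli


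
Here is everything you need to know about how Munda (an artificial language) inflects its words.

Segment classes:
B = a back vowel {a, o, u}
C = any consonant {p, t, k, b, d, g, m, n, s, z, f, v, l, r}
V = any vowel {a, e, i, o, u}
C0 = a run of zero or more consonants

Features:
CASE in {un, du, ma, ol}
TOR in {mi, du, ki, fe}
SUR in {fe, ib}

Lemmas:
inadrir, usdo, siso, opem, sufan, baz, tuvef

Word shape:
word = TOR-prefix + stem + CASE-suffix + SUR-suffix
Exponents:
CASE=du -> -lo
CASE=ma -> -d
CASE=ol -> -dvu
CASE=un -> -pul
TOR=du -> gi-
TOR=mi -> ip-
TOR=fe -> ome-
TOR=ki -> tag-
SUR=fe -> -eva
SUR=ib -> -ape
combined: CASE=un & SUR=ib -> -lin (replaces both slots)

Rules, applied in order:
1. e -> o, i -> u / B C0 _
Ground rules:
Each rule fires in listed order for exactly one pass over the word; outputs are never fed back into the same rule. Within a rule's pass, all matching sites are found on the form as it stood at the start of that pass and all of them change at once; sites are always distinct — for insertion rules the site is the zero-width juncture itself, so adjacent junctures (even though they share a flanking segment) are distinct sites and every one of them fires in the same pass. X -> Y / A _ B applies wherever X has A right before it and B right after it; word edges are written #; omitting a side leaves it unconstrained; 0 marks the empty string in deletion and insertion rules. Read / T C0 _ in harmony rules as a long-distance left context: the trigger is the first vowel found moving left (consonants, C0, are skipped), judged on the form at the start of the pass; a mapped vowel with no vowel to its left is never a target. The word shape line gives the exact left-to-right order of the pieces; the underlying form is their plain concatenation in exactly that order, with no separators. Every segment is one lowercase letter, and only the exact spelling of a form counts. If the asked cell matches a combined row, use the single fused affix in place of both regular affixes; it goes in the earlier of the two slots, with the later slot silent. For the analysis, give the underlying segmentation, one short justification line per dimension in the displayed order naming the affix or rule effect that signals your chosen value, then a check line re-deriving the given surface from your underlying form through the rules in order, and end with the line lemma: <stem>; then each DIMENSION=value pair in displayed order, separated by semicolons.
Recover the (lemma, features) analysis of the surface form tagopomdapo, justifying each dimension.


underlying: tag-opem-d-ape
CASE=ma - signalled by the affix -d
TOR=ki - signalled by the affix tag-
SUR=ib - signalled by the affix -ape
check: tagopemdape -> tagopomdapo
lemma: opem; CASE=ma; TOR=ki; SUR=ib


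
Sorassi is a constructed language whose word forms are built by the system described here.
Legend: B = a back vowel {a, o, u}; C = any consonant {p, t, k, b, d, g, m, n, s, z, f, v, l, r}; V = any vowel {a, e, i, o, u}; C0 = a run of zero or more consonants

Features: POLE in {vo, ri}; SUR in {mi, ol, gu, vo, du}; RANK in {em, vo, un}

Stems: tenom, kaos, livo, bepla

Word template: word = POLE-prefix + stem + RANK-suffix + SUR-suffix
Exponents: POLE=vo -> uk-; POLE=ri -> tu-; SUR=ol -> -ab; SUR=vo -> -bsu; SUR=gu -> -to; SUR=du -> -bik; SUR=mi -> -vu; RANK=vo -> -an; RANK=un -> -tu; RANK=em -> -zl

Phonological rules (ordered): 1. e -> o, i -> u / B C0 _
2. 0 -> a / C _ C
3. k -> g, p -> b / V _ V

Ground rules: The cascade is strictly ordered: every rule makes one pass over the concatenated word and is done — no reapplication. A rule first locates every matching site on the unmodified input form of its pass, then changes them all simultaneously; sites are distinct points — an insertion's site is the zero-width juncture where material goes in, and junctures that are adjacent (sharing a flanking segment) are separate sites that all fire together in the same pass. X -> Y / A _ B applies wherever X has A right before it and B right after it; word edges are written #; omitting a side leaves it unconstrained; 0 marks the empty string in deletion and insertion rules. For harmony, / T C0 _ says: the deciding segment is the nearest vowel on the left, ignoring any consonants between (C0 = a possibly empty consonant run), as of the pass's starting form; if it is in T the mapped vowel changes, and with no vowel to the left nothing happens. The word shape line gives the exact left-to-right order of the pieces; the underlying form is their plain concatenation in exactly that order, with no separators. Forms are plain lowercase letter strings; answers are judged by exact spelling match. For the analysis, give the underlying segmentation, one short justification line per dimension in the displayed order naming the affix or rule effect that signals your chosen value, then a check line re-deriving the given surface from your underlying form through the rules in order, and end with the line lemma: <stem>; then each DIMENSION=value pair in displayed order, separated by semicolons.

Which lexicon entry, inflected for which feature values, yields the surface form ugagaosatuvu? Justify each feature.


underlying: uk-kaos-tu-vu
POLE=vo - signalled by the affix uk-
SUR=mi - signalled by the affix -vu
RANK=un - signalled by the affix -tu
check: ukkaostuvu -> ukkaostuvu -> ukakaosatuvu -> ugagaosatuvu
lemma: kaos; POLE=vo; SUR=mi; RANK=un
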